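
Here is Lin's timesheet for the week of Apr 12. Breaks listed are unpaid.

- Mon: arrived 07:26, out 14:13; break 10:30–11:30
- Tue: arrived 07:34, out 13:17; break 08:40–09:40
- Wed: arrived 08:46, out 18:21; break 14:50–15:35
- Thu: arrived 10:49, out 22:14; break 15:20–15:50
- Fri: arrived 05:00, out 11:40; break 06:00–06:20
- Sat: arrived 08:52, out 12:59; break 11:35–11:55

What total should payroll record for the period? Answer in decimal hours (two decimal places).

Mon: 07:26–14:13 = 6 h 47 min; less 60 min break → 5 h 47 min
Tue: 07:34–13:17 = 5 h 43 min; less 60 min break → 4 h 43 min
Wed: 08:46–18:21 = 9 h 35 min; less 45 min break → 8 h 50 min
Thu: 10:49–22:14 = 11 h 25 min; less 30 min break → 10 h 55 min
Fri: 05:00–11:40 = 6 h 40 min; less 20 min break → 6 h 20 min
Sat: 08:52–12:59 = 4 h 7 min; less 20 min break → 3 h 47 min
Total: 5 h 47 min + 4 h 43 min + 8 h 50 min + 10 h 55 min + 6 h 20 min + 3 h 47 min = 40 h 22 min.

40.37 hours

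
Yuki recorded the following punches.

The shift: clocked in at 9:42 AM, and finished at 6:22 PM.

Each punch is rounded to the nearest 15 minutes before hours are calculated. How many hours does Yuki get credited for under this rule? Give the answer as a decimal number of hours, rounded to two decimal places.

The shift: in 9:42 AM→9:45 AM, out 6:22 PM→6:15 PM; 8 h 30 min

8.50 hours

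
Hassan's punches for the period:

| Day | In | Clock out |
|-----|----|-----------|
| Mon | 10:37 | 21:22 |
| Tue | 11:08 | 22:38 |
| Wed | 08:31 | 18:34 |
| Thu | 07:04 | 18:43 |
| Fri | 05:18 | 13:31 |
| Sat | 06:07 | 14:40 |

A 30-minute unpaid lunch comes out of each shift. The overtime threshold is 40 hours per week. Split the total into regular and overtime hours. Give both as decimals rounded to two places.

Mon: 10:37–21:22 = 10 h 45 min; less 30 min break → 10 h 15 min
Tue: 11:08–22:38 = 11 h 30 min; less 30 min break → 11 h 0 min
Wed: 08:31–18:34 = 10 h 3 min; less 30 min break → 9 h 33 min
Thu: 07:04–18:43 = 11 h 39 min; less 30 min break → 11 h 9 min
Fri: 05:18–13:31 = 8 h 13 min; less 30 min break → 7 h 43 min
Sat: 06:07–14:40 = 8 h 33 min; less 30 min break → 8 h 3 min
Total worked: 57 h 43 min = 57.72 h.
Threshold 40 h → overtime 17 h 43 min, regular 40 h 0 min.

Regular 40.00 hours, overtime 17.72 hours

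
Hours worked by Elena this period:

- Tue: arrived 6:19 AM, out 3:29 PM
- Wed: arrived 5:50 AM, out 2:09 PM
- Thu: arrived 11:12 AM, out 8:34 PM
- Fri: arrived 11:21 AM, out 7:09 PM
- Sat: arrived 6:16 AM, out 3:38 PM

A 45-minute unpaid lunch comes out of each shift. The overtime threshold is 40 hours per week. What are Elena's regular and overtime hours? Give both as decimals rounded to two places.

Tue: 6:19 AM–3:29 PM = 9 h 10 min; less 45 min break → 8 h 25 min
Wed: 5:50 AM–2:09 PM = 8 h 19 min; less 45 min break → 7 h 34 min
Thu: 11:12 AM–8:34 PM = 9 h 22 min; less 45 min break → 8 h 37 min
Fri: 11:21 AM–7:09 PM = 7 h 48 min; less 45 min break → 7 h 3 min
Sat: 6:16 AM–3:38 PM = 9 h 22 min; less 45 min break → 8 h 37 min
Total worked: 40 h 16 min = 40.27 h.
Threshold 40 h → overtime 0 h 16 min, regular 40 h 0 min.

Regular 40.00 hours, overtime 0.27 hours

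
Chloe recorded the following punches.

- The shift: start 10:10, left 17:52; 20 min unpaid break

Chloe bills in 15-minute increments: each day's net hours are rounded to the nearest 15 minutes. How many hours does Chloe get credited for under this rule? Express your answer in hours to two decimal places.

7.25 hours

The shift: 10:10–17:52 = 7 h 42 min − 20 min = 7 h 22 min → rounds to 7 h 15 min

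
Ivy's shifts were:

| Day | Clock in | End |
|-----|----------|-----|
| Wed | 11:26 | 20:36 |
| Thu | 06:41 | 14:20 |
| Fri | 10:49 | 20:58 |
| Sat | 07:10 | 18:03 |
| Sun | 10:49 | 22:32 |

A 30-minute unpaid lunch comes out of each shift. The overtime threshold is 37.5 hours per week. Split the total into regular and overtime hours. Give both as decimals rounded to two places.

Wed: 11:26–20:36 = 9 h 10 min; less 30 min break → 8 h 40 min
Thu: 06:41–14:20 = 7 h 39 min; less 30 min break → 7 h 9 min
Fri: 10:49–20:58 = 10 h 9 min; less 30 min break → 9 h 39 min
Sat: 07:10–18:03 = 10 h 53 min; less 30 min break → 10 h 23 min
Sun: 10:49–22:32 = 11 h 43 min; less 30 min break → 11 h 13 min
Total worked: 47 h 4 min = 47.07 h.
Threshold 37.5 h → overtime 9 h 34 min, regular 37 h 30 min.

Regular 37.50 hours, overtime 9.57 hours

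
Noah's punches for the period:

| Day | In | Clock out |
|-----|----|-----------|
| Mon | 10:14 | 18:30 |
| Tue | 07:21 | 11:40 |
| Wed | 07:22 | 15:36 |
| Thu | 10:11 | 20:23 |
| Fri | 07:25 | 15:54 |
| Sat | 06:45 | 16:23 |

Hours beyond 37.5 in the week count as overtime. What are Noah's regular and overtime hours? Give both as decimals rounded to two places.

Mon: 10:14–18:30 = 8 h 16 min
Tue: 07:21–11:40 = 4 h 19 min
Wed: 07:22–15:36 = 8 h 14 min
Thu: 10:11–20:23 = 10 h 12 min
Fri: 07:25–15:54 = 8 h 29 min
Sat: 06:45–16:23 = 9 h 38 min
Total worked: 49 h 8 min = 49.13 h.
Threshold 37.5 h → overtime 11 h 38 min, regular 37 h 30 min.

Regular 37.50 hours, overtime 11.63 hours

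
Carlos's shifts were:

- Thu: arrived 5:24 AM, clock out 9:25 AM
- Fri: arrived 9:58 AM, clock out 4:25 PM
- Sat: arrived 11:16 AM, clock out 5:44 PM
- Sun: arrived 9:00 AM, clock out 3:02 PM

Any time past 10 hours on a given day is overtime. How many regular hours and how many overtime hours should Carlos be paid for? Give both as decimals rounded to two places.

Thu: 5:24 AM–9:25 AM = 4 h 1 min
Fri: 9:58 AM–4:25 PM = 6 h 27 min
Sat: 11:16 AM–5:44 PM = 6 h 28 min
Sun: 9:00 AM–3:02 PM = 6 h 2 min
Thu reg 4 h 1 min / OT 0 h 0 min; Fri reg 6 h 27 min / OT 0 h 0 min; Sat reg 6 h 28 min / OT 0 h 0 min; Sun reg 6 h 2 min / OT 0 h 0 min.
Totals: regular 22 h 58 min, overtime 0 h 0 min.

Regular 22.97 hours, overtime 0.00 hours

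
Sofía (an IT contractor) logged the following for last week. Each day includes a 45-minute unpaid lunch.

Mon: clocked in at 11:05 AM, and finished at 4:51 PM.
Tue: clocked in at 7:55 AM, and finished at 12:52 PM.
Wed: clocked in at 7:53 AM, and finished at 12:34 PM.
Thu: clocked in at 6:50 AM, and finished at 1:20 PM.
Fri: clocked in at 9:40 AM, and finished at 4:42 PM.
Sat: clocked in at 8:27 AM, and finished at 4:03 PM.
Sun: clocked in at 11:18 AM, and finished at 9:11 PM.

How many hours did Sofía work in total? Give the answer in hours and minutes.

41 h 10 min

Mon: 11:05 AM–4:51 PM = 5 h 46 min; less 45 min break → 5 h 1 min
Tue: 7:55 AM–12:52 PM = 4 h 57 min; less 45 min break → 4 h 12 min
Wed: 7:53 AM–12:34 PM = 4 h 41 min; less 45 min break → 3 h 56 min
Thu: 6:50 AM–1:20 PM = 6 h 30 min; less 45 min break → 5 h 45 min
Fri: 9:40 AM–4:42 PM = 7 h 2 min; less 45 min break → 6 h 17 min
Sat: 8:27 AM–4:03 PM = 7 h 36 min; less 45 min break → 6 h 51 min
Sun: 11:18 AM–9:11 PM = 9 h 53 min; less 45 min break → 9 h 8 min
Total: 5 h 1 min + 4 h 12 min + 3 h 56 min + 5 h 45 min + 6 h 17 min + 6 h 51 min + 9 h 8 min = 41 h 10 min.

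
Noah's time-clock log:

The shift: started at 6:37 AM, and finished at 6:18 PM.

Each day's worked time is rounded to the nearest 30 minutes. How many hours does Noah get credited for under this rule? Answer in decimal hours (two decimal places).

11.50 hours

The shift: 6:37 AM–6:18 PM = 11 h 41 min → rounds to 11 h 30 min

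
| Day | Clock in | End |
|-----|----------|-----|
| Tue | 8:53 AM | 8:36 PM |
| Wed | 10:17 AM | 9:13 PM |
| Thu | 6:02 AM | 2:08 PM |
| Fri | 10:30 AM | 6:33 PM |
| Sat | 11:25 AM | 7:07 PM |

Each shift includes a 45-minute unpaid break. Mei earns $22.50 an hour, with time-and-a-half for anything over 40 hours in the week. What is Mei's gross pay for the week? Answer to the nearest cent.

$992.81

Tue: 8:53 AM–8:36 PM = 11 h 43 min; less 45 min break → 10 h 58 min
Wed: 10:17 AM–9:13 PM = 10 h 56 min; less 45 min break → 10 h 11 min
Thu: 6:02 AM–2:08 PM = 8 h 6 min; less 45 min break → 7 h 21 min
Fri: 10:30 AM–6:33 PM = 8 h 3 min; less 45 min break → 7 h 18 min
Sat: 11:25 AM–7:07 PM = 7 h 42 min; less 45 min break → 6 h 57 min
Total worked: 42 h 45 min = 2565 min.
Regular 40 h 0 min = 2400 min at $22.50/h; overtime 2 h 45 min = 165 min at $33.75/h.
Pay = (2400 × $22.50 + 165 × $33.75) ÷ 60 = $992.81.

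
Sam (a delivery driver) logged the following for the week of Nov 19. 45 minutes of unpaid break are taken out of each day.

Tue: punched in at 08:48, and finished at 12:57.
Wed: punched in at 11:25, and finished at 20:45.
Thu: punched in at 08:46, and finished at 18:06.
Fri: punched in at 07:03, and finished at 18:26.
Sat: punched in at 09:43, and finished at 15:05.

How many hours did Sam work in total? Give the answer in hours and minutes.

Tue: 08:48–12:57 = 4 h 9 min; less 45 min break → 3 h 24 min
Wed: 11:25–20:45 = 9 h 20 min; less 45 min break → 8 h 35 min
Thu: 08:46–18:06 = 9 h 20 min; less 45 min break → 8 h 35 min
Fri: 07:03–18:26 = 11 h 23 min; less 45 min break → 10 h 38 min
Sat: 09:43–15:05 = 5 h 22 min; less 45 min break → 4 h 37 min
Total: 3 h 24 min + 8 h 35 min + 8 h 35 min + 10 h 38 min + 4 h 37 min = 35 h 49 min.

35 h 49 min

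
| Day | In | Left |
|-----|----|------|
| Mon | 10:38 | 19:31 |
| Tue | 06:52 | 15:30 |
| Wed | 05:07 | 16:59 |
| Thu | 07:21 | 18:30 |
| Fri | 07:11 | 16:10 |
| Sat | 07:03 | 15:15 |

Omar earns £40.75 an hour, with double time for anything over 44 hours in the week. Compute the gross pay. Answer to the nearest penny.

£2910.91

Mon: 10:38–19:31 = 8 h 53 min
Tue: 06:52–15:30 = 8 h 38 min
Wed: 05:07–16:59 = 11 h 52 min
Thu: 07:21–18:30 = 11 h 9 min
Fri: 07:11–16:10 = 8 h 59 min
Sat: 07:03–15:15 = 8 h 12 min
Total worked: 57 h 43 min = 3463 min.
Regular 44 h 0 min = 2640 min at £40.75/h; overtime 13 h 43 min = 823 min at £81.50/h.
Pay = (2640 × £40.75 + 823 × £81.50) ÷ 60 = £2910.91.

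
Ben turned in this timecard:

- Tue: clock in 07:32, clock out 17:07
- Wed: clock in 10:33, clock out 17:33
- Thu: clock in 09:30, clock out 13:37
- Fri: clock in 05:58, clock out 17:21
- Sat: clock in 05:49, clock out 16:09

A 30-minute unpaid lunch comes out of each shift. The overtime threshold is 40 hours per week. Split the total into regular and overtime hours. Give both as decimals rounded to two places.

Tue: 07:32–17:07 = 9 h 35 min; less 30 min break → 9 h 5 min
Wed: 10:33–17:33 = 7 h 0 min; less 30 min break → 6 h 30 min
Thu: 09:30–13:37 = 4 h 7 min; less 30 min break → 3 h 37 min
Fri: 05:58–17:21 = 11 h 23 min; less 30 min break → 10 h 53 min
Sat: 05:49–16:09 = 10 h 20 min; less 30 min break → 9 h 50 min
Total worked: 39 h 55 min = 39.92 h.
Threshold 40 h → overtime 0 h 0 min, regular 39 h 55 min.

Regular 39.92 hours, overtime 0.00 hours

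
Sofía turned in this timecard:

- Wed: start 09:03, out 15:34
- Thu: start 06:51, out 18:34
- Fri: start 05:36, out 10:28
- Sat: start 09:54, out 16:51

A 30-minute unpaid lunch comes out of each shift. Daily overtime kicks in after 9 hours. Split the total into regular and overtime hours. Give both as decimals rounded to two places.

Wed: 09:03–15:34 = 6 h 31 min; less 30 min break → 6 h 1 min
Thu: 06:51–18:34 = 11 h 43 min; less 30 min break → 11 h 13 min
Fri: 05:36–10:28 = 4 h 52 min; less 30 min break → 4 h 22 min
Sat: 09:54–16:51 = 6 h 57 min; less 30 min break → 6 h 27 min
Wed reg 6 h 1 min / OT 0 h 0 min; Thu reg 9 h 0 min / OT 2 h 13 min; Fri reg 4 h 22 min / OT 0 h 0 min; Sat reg 6 h 27 min / OT 0 h 0 min.
Totals: regular 25 h 50 min, overtime 2 h 13 min.

Regular 25.83 hours, overtime 2.22 hours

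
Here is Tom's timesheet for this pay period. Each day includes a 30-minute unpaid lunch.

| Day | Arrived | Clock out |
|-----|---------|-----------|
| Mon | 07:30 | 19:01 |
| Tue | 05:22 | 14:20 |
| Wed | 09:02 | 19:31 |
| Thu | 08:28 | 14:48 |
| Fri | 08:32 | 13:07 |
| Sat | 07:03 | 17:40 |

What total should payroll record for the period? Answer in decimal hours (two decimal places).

Mon: 07:30–19:01 = 11 h 31 min; less 30 min break → 11 h 1 min
Tue: 05:22–14:20 = 8 h 58 min; less 30 min break → 8 h 28 min
Wed: 09:02–19:31 = 10 h 29 min; less 30 min break → 9 h 59 min
Thu: 08:28–14:48 = 6 h 20 min; less 30 min break → 5 h 50 min
Fri: 08:32–13:07 = 4 h 35 min; less 30 min break → 4 h 5 min
Sat: 07:03–17:40 = 10 h 37 min; less 30 min break → 10 h 7 min
Total: 11 h 1 min + 8 h 28 min + 9 h 59 min + 5 h 50 min + 4 h 5 min + 10 h 7 min = 49 h 30 min.

49.50 hours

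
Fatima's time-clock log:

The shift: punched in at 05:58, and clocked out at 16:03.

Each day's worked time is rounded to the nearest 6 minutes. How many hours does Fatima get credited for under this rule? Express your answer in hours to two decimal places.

10.10 hours

The shift: 05:58–16:03 = 10 h 5 min → rounds to 10 h 6 min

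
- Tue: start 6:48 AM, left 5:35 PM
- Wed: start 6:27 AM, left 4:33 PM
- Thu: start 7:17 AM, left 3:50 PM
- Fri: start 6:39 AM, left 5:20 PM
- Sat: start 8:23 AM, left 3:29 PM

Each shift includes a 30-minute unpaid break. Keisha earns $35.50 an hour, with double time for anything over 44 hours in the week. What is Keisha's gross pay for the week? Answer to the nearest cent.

Tue: 6:48 AM–5:35 PM = 10 h 47 min; less 30 min break → 10 h 17 min
Wed: 6:27 AM–4:33 PM = 10 h 6 min; less 30 min break → 9 h 36 min
Thu: 7:17 AM–3:50 PM = 8 h 33 min; less 30 min break → 8 h 3 min
Fri: 6:39 AM–5:20 PM = 10 h 41 min; less 30 min break → 10 h 11 min
Sat: 8:23 AM–3:29 PM = 7 h 6 min; less 30 min break → 6 h 36 min
Total worked: 44 h 43 min = 2683 min.
Regular 44 h 0 min = 2640 min at $35.50/h; overtime 0 h 43 min = 43 min at $71.00/h.
Pay = (2640 × $35.50 + 43 × $71.00) ÷ 60 = $1612.88.

$1612.88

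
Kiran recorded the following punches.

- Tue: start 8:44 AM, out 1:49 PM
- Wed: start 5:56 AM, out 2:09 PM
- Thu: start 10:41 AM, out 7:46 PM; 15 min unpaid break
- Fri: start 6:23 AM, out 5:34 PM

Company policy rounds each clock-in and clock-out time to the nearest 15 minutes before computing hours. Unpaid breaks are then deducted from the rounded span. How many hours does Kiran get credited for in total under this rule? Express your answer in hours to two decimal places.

33.00 hours

Tue: in 8:44 AM→8:45 AM, out 1:49 PM→1:45 PM; 5 h 0 min
Wed: in 5:56 AM→6:00 AM, out 2:09 PM→2:15 PM; 8 h 15 min
Thu: in 10:41 AM→10:45 AM, out 7:46 PM→7:45 PM; 9 h 0 min − 15 min = 8 h 45 min
Fri: in 6:23 AM→6:30 AM, out 5:34 PM→5:30 PM; 11 h 0 min
Total credited: 33 h 0 min.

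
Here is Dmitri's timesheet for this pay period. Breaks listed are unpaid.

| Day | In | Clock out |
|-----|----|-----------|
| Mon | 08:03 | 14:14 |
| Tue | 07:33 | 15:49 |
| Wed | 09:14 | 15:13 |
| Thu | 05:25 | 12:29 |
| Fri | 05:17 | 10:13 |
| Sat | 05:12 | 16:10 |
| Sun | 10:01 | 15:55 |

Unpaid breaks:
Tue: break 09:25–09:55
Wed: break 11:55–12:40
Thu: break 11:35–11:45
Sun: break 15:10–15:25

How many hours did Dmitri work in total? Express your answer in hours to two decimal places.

Mon: 08:03–14:14 = 6 h 11 min
Tue: 07:33–15:49 = 8 h 16 min; less 30 min break → 7 h 46 min
Wed: 09:14–15:13 = 5 h 59 min; less 45 min break → 5 h 14 min
Thu: 05:25–12:29 = 7 h 4 min; less 10 min break → 6 h 54 min
Fri: 05:17–10:13 = 4 h 56 min
Sat: 05:12–16:10 = 10 h 58 min
Sun: 10:01–15:55 = 5 h 54 min; less 15 min break → 5 h 39 min
Total: 6 h 11 min + 7 h 46 min + 5 h 14 min + 6 h 54 min + 4 h 56 min + 10 h 58 min + 5 h 39 min = 47 h 38 min.

47.63 hours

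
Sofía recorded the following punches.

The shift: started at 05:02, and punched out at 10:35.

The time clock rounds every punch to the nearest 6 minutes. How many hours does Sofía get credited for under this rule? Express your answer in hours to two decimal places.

5.60 hours

The shift: in 05:02→05:00, out 10:35→10:36; 5 h 36 min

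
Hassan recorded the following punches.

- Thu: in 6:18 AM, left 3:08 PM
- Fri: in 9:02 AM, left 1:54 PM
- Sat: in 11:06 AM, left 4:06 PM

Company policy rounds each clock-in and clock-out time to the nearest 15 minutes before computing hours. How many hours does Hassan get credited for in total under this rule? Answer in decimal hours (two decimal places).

19.00 hours

Thu: in 6:18 AM→6:15 AM, out 3:08 PM→3:15 PM; 9 h 0 min
Fri: in 9:02 AM→9:00 AM, out 1:54 PM→2:00 PM; 5 h 0 min
Sat: in 11:06 AM→11:00 AM, out 4:06 PM→4:00 PM; 5 h 0 min
Total credited: 19 h 0 min.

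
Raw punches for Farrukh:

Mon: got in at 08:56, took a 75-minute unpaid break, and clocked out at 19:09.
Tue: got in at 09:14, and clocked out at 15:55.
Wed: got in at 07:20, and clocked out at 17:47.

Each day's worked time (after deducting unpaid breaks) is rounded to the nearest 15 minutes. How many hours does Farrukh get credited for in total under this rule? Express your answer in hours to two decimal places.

26.25 hours

Mon: 08:56–19:09 = 10 h 13 min − 75 min = 8 h 58 min → rounds to 9 h 0 min
Tue: 09:14–15:55 = 6 h 41 min → rounds to 6 h 45 min
Wed: 07:20–17:47 = 10 h 27 min → rounds to 10 h 30 min
Total credited: 26 h 15 min.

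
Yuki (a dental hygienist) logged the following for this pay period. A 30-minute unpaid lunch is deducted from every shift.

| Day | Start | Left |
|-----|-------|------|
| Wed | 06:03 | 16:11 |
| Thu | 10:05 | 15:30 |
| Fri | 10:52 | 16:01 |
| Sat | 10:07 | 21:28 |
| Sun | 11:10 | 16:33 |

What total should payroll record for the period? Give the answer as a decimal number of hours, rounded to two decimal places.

34.93 hours

Wed: 06:03–16:11 = 10 h 8 min; less 30 min break → 9 h 38 min
Thu: 10:05–15:30 = 5 h 25 min; less 30 min break → 4 h 55 min
Fri: 10:52–16:01 = 5 h 9 min; less 30 min break → 4 h 39 min
Sat: 10:07–21:28 = 11 h 21 min; less 30 min break → 10 h 51 min
Sun: 11:10–16:33 = 5 h 23 min; less 30 min break → 4 h 53 min
Total: 9 h 38 min + 4 h 55 min + 4 h 39 min + 10 h 51 min + 4 h 53 min = 34 h 56 min.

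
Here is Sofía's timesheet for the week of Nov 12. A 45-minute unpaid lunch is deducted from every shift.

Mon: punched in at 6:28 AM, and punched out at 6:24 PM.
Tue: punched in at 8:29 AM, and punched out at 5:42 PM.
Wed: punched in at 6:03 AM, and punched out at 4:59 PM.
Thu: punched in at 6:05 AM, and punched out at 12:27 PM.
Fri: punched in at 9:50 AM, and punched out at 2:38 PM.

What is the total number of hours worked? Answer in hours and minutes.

Mon: 6:28 AM–6:24 PM = 11 h 56 min; less 45 min break → 11 h 11 min
Tue: 8:29 AM–5:42 PM = 9 h 13 min; less 45 min break → 8 h 28 min
Wed: 6:03 AM–4:59 PM = 10 h 56 min; less 45 min break → 10 h 11 min
Thu: 6:05 AM–12:27 PM = 6 h 22 min; less 45 min break → 5 h 37 min
Fri: 9:50 AM–2:38 PM = 4 h 48 min; less 45 min break → 4 h 3 min
Total: 11 h 11 min + 8 h 28 min + 10 h 11 min + 5 h 37 min + 4 h 3 min = 39 h 30 min.

39 h 30 min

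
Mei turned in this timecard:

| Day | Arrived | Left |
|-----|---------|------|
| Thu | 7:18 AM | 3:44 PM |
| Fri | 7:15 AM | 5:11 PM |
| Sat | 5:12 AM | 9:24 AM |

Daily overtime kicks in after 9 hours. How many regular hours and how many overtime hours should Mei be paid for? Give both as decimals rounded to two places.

Thu: 7:18 AM–3:44 PM = 8 h 26 min
Fri: 7:15 AM–5:11 PM = 9 h 56 min
Sat: 5:12 AM–9:24 AM = 4 h 12 min
Thu reg 8 h 26 min / OT 0 h 0 min; Fri reg 9 h 0 min / OT 0 h 56 min; Sat reg 4 h 12 min / OT 0 h 0 min.
Totals: regular 21 h 38 min, overtime 0 h 56 min.

Regular 21.63 hours, overtime 0.93 hours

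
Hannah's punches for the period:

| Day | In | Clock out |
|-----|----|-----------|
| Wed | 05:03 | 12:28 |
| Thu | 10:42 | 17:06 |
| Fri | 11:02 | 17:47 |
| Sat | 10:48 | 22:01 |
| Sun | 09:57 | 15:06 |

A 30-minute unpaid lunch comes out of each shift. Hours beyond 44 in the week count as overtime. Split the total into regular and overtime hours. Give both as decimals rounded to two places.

Wed: 05:03–12:28 = 7 h 25 min; less 30 min break → 6 h 55 min
Thu: 10:42–17:06 = 6 h 24 min; less 30 min break → 5 h 54 min
Fri: 11:02–17:47 = 6 h 45 min; less 30 min break → 6 h 15 min
Sat: 10:48–22:01 = 11 h 13 min; less 30 min break → 10 h 43 min
Sun: 09:57–15:06 = 5 h 9 min; less 30 min break → 4 h 39 min
Total worked: 34 h 26 min = 34.43 h.
Threshold 44 h → overtime 0 h 0 min, regular 34 h 26 min.

Regular 34.43 hours, overtime 0.00 hours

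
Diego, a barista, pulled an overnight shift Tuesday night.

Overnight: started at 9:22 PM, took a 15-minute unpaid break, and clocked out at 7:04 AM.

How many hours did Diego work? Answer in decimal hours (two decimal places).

Overnight: 9:22 PM → midnight = 2 h 38 min; midnight → 7:04 AM = 7 h 4 min; span 9 h 42 min; less 15 min break → 9 h 27 min

9.45 hours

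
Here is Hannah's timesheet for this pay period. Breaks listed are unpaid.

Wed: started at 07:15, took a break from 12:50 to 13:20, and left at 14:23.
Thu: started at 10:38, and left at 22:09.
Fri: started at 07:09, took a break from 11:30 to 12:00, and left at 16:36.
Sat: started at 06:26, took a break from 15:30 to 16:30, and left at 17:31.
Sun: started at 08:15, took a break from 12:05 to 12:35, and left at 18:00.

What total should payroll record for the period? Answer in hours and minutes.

Wed: 07:15–14:23 = 7 h 8 min; less 30 min break → 6 h 38 min
Thu: 10:38–22:09 = 11 h 31 min
Fri: 07:09–16:36 = 9 h 27 min; less 30 min break → 8 h 57 min
Sat: 06:26–17:31 = 11 h 5 min; less 60 min break → 10 h 5 min
Sun: 08:15–18:00 = 9 h 45 min; less 30 min break → 9 h 15 min
Total: 6 h 38 min + 11 h 31 min + 8 h 57 min + 10 h 5 min + 9 h 15 min = 46 h 26 min.

46 h 26 min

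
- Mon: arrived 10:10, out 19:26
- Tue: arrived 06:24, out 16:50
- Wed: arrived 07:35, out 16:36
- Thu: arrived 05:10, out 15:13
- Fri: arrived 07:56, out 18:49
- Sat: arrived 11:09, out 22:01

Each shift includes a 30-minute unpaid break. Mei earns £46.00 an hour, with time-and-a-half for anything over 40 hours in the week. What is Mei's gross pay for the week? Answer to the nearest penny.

£3048.65

Mon: 10:10–19:26 = 9 h 16 min; less 30 min break → 8 h 46 min
Tue: 06:24–16:50 = 10 h 26 min; less 30 min break → 9 h 56 min
Wed: 07:35–16:36 = 9 h 1 min; less 30 min break → 8 h 31 min
Thu: 05:10–15:13 = 10 h 3 min; less 30 min break → 9 h 33 min
Fri: 07:56–18:49 = 10 h 53 min; less 30 min break → 10 h 23 min
Sat: 11:09–22:01 = 10 h 52 min; less 30 min break → 10 h 22 min
Total worked: 57 h 31 min = 3451 min.
Regular 40 h 0 min = 2400 min at £46.00/h; overtime 17 h 31 min = 1051 min at £69.00/h.
Pay = (2400 × £46.00 + 1051 × £69.00) ÷ 60 = £3048.65.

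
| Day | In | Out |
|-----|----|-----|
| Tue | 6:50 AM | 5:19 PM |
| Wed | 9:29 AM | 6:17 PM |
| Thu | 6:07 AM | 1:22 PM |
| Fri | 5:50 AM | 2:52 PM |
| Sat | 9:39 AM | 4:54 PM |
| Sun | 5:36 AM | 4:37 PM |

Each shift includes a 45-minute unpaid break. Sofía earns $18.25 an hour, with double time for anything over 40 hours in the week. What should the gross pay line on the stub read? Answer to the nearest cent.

$1070.67

Tue: 6:50 AM–5:19 PM = 10 h 29 min; less 45 min break → 9 h 44 min
Wed: 9:29 AM–6:17 PM = 8 h 48 min; less 45 min break → 8 h 3 min
Thu: 6:07 AM–1:22 PM = 7 h 15 min; less 45 min break → 6 h 30 min
Fri: 5:50 AM–2:52 PM = 9 h 2 min; less 45 min break → 8 h 17 min
Sat: 9:39 AM–4:54 PM = 7 h 15 min; less 45 min break → 6 h 30 min
Sun: 5:36 AM–4:37 PM = 11 h 1 min; less 45 min break → 10 h 16 min
Total worked: 49 h 20 min = 2960 min.
Regular 40 h 0 min = 2400 min at $18.25/h; overtime 9 h 20 min = 560 min at $36.50/h.
Pay = (2400 × $18.25 + 560 × $36.50) ÷ 60 = $1070.67.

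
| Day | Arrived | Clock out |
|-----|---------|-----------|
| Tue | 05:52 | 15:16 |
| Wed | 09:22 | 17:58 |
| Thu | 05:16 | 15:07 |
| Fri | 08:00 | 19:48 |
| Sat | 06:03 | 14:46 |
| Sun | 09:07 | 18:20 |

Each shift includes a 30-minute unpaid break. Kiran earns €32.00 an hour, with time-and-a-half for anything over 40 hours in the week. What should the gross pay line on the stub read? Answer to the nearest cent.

Tue: 05:52–15:16 = 9 h 24 min; less 30 min break → 8 h 54 min
Wed: 09:22–17:58 = 8 h 36 min; less 30 min break → 8 h 6 min
Thu: 05:16–15:07 = 9 h 51 min; less 30 min break → 9 h 21 min
Fri: 08:00–19:48 = 11 h 48 min; less 30 min break → 11 h 18 min
Sat: 06:03–14:46 = 8 h 43 min; less 30 min break → 8 h 13 min
Sun: 09:07–18:20 = 9 h 13 min; less 30 min break → 8 h 43 min
Total worked: 54 h 35 min = 3275 min.
Regular 40 h 0 min = 2400 min at €32.00/h; overtime 14 h 35 min = 875 min at €48.00/h.
Pay = (2400 × €32.00 + 875 × €48.00) ÷ 60 = €1980.00.

€1980.00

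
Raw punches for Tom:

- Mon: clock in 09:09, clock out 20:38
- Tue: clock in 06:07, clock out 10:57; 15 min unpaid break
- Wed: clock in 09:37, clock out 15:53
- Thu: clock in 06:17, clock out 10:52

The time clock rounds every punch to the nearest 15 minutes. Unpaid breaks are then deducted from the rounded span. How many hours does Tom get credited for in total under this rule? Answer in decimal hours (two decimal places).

27.25 hours

Mon: in 09:09→09:15, out 20:38→20:45; 11 h 30 min
Tue: in 06:07→06:00, out 10:57→11:00; 5 h 0 min − 15 min = 4 h 45 min
Wed: in 09:37→09:30, out 15:53→16:00; 6 h 30 min
Thu: in 06:17→06:15, out 10:52→10:45; 4 h 30 min
Total credited: 27 h 15 min.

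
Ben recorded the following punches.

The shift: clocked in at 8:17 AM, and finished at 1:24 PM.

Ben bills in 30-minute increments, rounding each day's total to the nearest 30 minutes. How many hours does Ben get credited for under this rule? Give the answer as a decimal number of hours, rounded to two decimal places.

The shift: 8:17 AM–1:24 PM = 5 h 7 min → rounds to 5 h 0 min

5.00 hours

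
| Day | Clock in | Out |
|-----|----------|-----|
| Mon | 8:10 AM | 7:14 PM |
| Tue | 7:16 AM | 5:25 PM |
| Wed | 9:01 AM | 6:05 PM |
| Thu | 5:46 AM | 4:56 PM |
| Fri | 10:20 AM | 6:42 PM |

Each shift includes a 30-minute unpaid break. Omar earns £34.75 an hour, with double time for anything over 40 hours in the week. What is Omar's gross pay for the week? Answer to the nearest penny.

Mon: 8:10 AM–7:14 PM = 11 h 4 min; less 30 min break → 10 h 34 min
Tue: 7:16 AM–5:25 PM = 10 h 9 min; less 30 min break → 9 h 39 min
Wed: 9:01 AM–6:05 PM = 9 h 4 min; less 30 min break → 8 h 34 min
Thu: 5:46 AM–4:56 PM = 11 h 10 min; less 30 min break → 10 h 40 min
Fri: 10:20 AM–6:42 PM = 8 h 22 min; less 30 min break → 7 h 52 min
Total worked: 47 h 19 min = 2839 min.
Regular 40 h 0 min = 2400 min at £34.75/h; overtime 7 h 19 min = 439 min at £69.50/h.
Pay = (2400 × £34.75 + 439 × £69.50) ÷ 60 = £1898.51.

£1898.51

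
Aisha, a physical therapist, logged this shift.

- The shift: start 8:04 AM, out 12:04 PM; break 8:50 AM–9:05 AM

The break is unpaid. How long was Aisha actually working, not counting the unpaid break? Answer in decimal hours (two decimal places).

The shift: 8:04 AM–12:04 PM = 4 h 0 min; less 15 min break → 3 h 45 min

3.75 hours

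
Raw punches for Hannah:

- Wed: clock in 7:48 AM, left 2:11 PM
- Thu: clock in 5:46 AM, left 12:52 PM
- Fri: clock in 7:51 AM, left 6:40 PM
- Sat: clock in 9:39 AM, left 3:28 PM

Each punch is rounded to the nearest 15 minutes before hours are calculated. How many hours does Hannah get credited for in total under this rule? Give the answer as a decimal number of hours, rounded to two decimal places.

30.25 hours

Wed: in 7:48 AM→7:45 AM, out 2:11 PM→2:15 PM; 6 h 30 min
Thu: in 5:46 AM→5:45 AM, out 12:52 PM→12:45 PM; 7 h 0 min
Fri: in 7:51 AM→7:45 AM, out 6:40 PM→6:45 PM; 11 h 0 min
Sat: in 9:39 AM→9:45 AM, out 3:28 PM→3:30 PM; 5 h 45 min
Total credited: 30 h 15 min.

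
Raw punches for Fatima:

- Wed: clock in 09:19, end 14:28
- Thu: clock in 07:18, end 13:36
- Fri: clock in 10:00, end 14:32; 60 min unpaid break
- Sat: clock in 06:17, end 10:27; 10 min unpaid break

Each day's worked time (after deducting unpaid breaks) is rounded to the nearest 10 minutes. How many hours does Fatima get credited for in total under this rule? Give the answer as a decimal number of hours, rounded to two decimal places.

Wed: 09:19–14:28 = 5 h 9 min → rounds to 5 h 10 min
Thu: 07:18–13:36 = 6 h 18 min → rounds to 6 h 20 min
Fri: 10:00–14:32 = 4 h 32 min − 60 min = 3 h 32 min → rounds to 3 h 30 min
Sat: 06:17–10:27 = 4 h 10 min − 10 min = 4 h 0 min → rounds to 4 h 0 min
Total credited: 19 h 0 min.

19.00 hours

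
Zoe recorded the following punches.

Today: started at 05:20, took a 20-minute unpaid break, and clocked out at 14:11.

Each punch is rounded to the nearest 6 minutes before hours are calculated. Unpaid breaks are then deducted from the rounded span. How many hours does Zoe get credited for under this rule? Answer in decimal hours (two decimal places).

8.57 hours

Today: in 05:20→05:18, out 14:11→14:12; 8 h 54 min − 20 min = 8 h 34 min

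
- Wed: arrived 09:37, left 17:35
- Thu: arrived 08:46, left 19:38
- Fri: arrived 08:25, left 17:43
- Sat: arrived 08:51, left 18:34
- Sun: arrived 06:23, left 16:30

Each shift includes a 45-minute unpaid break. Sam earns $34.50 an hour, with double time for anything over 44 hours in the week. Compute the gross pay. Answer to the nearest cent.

Wed: 09:37–17:35 = 7 h 58 min; less 45 min break → 7 h 13 min
Thu: 08:46–19:38 = 10 h 52 min; less 45 min break → 10 h 7 min
Fri: 08:25–17:43 = 9 h 18 min; less 45 min break → 8 h 33 min
Sat: 08:51–18:34 = 9 h 43 min; less 45 min break → 8 h 58 min
Sun: 06:23–16:30 = 10 h 7 min; less 45 min break → 9 h 22 min
Total worked: 44 h 13 min = 2653 min.
Regular 44 h 0 min = 2640 min at $34.50/h; overtime 0 h 13 min = 13 min at $69.00/h.
Pay = (2640 × $34.50 + 13 × $69.00) ÷ 60 = $1532.95.

$1532.95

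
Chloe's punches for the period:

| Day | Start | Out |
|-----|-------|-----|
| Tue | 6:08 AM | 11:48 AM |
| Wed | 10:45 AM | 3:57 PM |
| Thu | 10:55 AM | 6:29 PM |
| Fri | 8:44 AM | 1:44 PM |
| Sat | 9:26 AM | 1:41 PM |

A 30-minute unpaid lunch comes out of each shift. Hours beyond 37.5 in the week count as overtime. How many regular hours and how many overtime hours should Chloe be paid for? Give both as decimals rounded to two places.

Tue: 6:08 AM–11:48 AM = 5 h 40 min; less 30 min break → 5 h 10 min
Wed: 10:45 AM–3:57 PM = 5 h 12 min; less 30 min break → 4 h 42 min
Thu: 10:55 AM–6:29 PM = 7 h 34 min; less 30 min break → 7 h 4 min
Fri: 8:44 AM–1:44 PM = 5 h 0 min; less 30 min break → 4 h 30 min
Sat: 9:26 AM–1:41 PM = 4 h 15 min; less 30 min break → 3 h 45 min
Total worked: 25 h 11 min = 25.18 h.
Threshold 37.5 h → overtime 0 h 0 min, regular 25 h 11 min.

Regular 25.18 hours, overtime 0.00 hours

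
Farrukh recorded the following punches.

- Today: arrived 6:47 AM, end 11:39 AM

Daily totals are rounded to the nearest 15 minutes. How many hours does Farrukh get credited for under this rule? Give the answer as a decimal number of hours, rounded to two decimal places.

4.75 hours

Today: 6:47 AM–11:39 AM = 4 h 52 min → rounds to 4 h 45 min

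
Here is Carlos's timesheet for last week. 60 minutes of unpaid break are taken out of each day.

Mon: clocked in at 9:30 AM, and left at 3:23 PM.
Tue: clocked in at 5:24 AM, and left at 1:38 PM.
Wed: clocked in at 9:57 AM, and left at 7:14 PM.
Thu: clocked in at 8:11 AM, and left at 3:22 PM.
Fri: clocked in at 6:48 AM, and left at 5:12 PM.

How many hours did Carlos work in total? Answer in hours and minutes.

Mon: 9:30 AM–3:23 PM = 5 h 53 min; less 60 min break → 4 h 53 min
Tue: 5:24 AM–1:38 PM = 8 h 14 min; less 60 min break → 7 h 14 min
Wed: 9:57 AM–7:14 PM = 9 h 17 min; less 60 min break → 8 h 17 min
Thu: 8:11 AM–3:22 PM = 7 h 11 min; less 60 min break → 6 h 11 min
Fri: 6:48 AM–5:12 PM = 10 h 24 min; less 60 min break → 9 h 24 min
Total: 4 h 53 min + 7 h 14 min + 8 h 17 min + 6 h 11 min + 9 h 24 min = 35 h 59 min.

35 h 59 min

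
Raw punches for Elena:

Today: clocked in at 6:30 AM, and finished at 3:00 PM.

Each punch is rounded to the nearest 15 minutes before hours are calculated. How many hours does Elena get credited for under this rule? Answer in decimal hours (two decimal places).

Today: in 6:30 AM→6:30 AM, out 3:00 PM→3:00 PM; 8 h 30 min

8.50 hours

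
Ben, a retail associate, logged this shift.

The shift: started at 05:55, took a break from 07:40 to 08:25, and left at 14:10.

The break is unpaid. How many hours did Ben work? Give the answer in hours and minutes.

The shift: 05:55–14:10 = 8 h 15 min; less 45 min break → 7 h 30 min

7 h 30 min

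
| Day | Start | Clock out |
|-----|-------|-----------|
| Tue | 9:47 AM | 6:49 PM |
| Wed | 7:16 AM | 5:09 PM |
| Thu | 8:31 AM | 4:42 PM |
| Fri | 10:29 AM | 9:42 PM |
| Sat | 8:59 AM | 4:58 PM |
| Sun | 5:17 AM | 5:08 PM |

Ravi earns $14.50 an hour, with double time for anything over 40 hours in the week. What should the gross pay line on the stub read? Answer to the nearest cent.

Tue: 9:47 AM–6:49 PM = 9 h 2 min
Wed: 7:16 AM–5:09 PM = 9 h 53 min
Thu: 8:31 AM–4:42 PM = 8 h 11 min
Fri: 10:29 AM–9:42 PM = 11 h 13 min
Sat: 8:59 AM–4:58 PM = 7 h 59 min
Sun: 5:17 AM–5:08 PM = 11 h 51 min
Total worked: 58 h 9 min = 3489 min.
Regular 40 h 0 min = 2400 min at $14.50/h; overtime 18 h 9 min = 1089 min at $29.00/h.
Pay = (2400 × $14.50 + 1089 × $29.00) ÷ 60 = $1106.35.

$1106.35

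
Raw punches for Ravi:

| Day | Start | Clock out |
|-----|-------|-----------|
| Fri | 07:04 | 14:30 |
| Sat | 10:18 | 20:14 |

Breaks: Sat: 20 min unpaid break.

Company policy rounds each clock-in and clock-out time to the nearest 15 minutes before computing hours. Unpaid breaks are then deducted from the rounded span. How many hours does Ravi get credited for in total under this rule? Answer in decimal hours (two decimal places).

17.17 hours

Fri: in 07:04→07:00, out 14:30→14:30; 7 h 30 min
Sat: in 10:18→10:15, out 20:14→20:15; 10 h 0 min − 20 min = 9 h 40 min
Total credited: 17 h 10 min.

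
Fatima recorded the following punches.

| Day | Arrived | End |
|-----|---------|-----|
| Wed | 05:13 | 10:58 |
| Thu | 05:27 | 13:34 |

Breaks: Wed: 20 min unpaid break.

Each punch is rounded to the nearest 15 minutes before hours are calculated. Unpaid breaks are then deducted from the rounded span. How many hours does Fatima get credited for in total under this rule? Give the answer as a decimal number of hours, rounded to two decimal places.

13.42 hours

Wed: in 05:13→05:15, out 10:58→11:00; 5 h 45 min − 20 min = 5 h 25 min
Thu: in 05:27→05:30, out 13:34→13:30; 8 h 0 min
Total credited: 13 h 25 min.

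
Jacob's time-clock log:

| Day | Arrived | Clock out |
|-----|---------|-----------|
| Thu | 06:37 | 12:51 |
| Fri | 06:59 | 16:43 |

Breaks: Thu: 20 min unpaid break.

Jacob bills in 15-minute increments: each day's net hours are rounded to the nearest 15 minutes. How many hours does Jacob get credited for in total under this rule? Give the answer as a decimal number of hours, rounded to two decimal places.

15.75 hours

Thu: 06:37–12:51 = 6 h 14 min − 20 min = 5 h 54 min → rounds to 6 h 0 min
Fri: 06:59–16:43 = 9 h 44 min → rounds to 9 h 45 min
Total credited: 15 h 45 min.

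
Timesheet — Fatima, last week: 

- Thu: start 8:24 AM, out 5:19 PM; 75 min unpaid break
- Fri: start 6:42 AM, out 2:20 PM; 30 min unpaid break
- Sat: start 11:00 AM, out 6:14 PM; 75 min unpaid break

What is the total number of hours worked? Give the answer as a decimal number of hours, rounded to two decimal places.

20.78 hours

Thu: 8:24 AM–5:19 PM = 8 h 55 min; less 75 min break → 7 h 40 min
Fri: 6:42 AM–2:20 PM = 7 h 38 min; less 30 min break → 7 h 8 min
Sat: 11:00 AM–6:14 PM = 7 h 14 min; less 75 min break → 5 h 59 min
Total: 7 h 40 min + 7 h 8 min + 5 h 59 min = 20 h 47 min.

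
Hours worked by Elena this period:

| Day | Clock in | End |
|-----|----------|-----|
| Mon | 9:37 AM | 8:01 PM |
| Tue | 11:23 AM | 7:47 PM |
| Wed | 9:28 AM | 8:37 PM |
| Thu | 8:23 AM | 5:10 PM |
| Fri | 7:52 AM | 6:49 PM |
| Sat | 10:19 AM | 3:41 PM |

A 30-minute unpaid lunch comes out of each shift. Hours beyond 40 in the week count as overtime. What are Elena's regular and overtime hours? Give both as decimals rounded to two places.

Regular 40.00 hours, overtime 12.05 hours

Mon: 9:37 AM–8:01 PM = 10 h 24 min; less 30 min break → 9 h 54 min
Tue: 11:23 AM–7:47 PM = 8 h 24 min; less 30 min break → 7 h 54 min
Wed: 9:28 AM–8:37 PM = 11 h 9 min; less 30 min break → 10 h 39 min
Thu: 8:23 AM–5:10 PM = 8 h 47 min; less 30 min break → 8 h 17 min
Fri: 7:52 AM–6:49 PM = 10 h 57 min; less 30 min break → 10 h 27 min
Sat: 10:19 AM–3:41 PM = 5 h 22 min; less 30 min break → 4 h 52 min
Total worked: 52 h 3 min = 52.05 h.
Threshold 40 h → overtime 12 h 3 min, regular 40 h 0 min.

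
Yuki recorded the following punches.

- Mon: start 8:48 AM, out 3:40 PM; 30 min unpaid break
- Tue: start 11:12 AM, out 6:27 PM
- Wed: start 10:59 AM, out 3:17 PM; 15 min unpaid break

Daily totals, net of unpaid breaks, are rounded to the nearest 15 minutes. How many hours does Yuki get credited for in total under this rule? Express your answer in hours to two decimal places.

17.50 hours

Mon: 8:48 AM–3:40 PM = 6 h 52 min − 30 min = 6 h 22 min → rounds to 6 h 15 min
Tue: 11:12 AM–6:27 PM = 7 h 15 min → rounds to 7 h 15 min
Wed: 10:59 AM–3:17 PM = 4 h 18 min − 15 min = 4 h 3 min → rounds to 4 h 0 min
Total credited: 17 h 30 min.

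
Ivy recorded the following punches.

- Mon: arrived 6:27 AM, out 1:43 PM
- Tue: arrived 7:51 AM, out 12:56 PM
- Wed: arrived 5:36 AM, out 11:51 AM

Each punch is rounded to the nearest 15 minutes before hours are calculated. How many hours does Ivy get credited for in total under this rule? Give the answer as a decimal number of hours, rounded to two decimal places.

Mon: in 6:27 AM→6:30 AM, out 1:43 PM→1:45 PM; 7 h 15 min
Tue: in 7:51 AM→7:45 AM, out 12:56 PM→1:00 PM; 5 h 15 min
Wed: in 5:36 AM→5:30 AM, out 11:51 AM→11:45 AM; 6 h 15 min
Total credited: 18 h 45 min.

18.75 hours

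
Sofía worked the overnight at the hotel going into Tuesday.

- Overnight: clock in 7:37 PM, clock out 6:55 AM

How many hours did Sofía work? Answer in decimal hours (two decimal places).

11.30 hours

Overnight: 7:37 PM → midnight = 4 h 23 min; midnight → 6:55 AM = 6 h 55 min; span 11 h 18 min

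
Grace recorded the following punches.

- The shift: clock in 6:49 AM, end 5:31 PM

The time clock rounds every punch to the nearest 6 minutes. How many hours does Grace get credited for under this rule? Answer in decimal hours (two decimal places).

10.70 hours

The shift: in 6:49 AM→6:48 AM, out 5:31 PM→5:30 PM; 10 h 42 min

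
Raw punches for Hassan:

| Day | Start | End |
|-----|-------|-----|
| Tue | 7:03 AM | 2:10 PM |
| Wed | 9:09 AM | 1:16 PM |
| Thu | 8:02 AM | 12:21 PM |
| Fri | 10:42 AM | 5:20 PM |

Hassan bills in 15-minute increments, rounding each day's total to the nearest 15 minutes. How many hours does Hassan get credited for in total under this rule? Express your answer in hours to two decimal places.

22.00 hours

Tue: 7:03 AM–2:10 PM = 7 h 7 min → rounds to 7 h 0 min
Wed: 9:09 AM–1:16 PM = 4 h 7 min → rounds to 4 h 0 min
Thu: 8:02 AM–12:21 PM = 4 h 19 min → rounds to 4 h 15 min
Fri: 10:42 AM–5:20 PM = 6 h 38 min → rounds to 6 h 45 min
Total credited: 22 h 0 min.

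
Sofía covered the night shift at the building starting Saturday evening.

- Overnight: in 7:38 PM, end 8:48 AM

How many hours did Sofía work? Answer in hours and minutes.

13 h 10 min

Overnight: 7:38 PM → midnight = 4 h 22 min; midnight → 8:48 AM = 8 h 48 min; span 13 h 10 min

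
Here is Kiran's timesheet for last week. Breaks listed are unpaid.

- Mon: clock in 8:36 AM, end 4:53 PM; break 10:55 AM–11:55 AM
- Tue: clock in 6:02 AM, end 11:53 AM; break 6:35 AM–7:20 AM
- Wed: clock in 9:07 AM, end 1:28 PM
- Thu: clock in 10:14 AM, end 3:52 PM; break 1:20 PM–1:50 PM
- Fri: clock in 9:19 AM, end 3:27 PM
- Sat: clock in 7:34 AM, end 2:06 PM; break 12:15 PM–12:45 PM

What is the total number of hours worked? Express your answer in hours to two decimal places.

Mon: 8:36 AM–4:53 PM = 8 h 17 min; less 60 min break → 7 h 17 min
Tue: 6:02 AM–11:53 AM = 5 h 51 min; less 45 min break → 5 h 6 min
Wed: 9:07 AM–1:28 PM = 4 h 21 min
Thu: 10:14 AM–3:52 PM = 5 h 38 min; less 30 min break → 5 h 8 min
Fri: 9:19 AM–3:27 PM = 6 h 8 min
Sat: 7:34 AM–2:06 PM = 6 h 32 min; less 30 min break → 6 h 2 min
Total: 7 h 17 min + 5 h 6 min + 4 h 21 min + 5 h 8 min + 6 h 8 min + 6 h 2 min = 34 h 2 min.

34.03 hours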